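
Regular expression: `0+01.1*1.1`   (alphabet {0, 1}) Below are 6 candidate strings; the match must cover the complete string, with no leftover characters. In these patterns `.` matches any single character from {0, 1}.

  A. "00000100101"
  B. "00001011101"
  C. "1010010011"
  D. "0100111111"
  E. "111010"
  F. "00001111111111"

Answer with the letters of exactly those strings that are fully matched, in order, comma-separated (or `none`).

A → no match
B → match
C → no match — must start with "0"
D → no match
E → no match — must start with "0"
F → match

B, F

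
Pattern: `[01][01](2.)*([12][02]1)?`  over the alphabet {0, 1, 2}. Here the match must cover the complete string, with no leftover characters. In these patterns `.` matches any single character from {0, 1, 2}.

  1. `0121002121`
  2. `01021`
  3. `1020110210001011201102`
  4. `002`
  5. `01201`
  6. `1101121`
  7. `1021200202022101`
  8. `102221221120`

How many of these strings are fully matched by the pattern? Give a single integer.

1

1 → no match
2 → no match
3 → no match
4 → no match
5 → match
6 → no match
7 → no match
8 → no match
Total matched: 1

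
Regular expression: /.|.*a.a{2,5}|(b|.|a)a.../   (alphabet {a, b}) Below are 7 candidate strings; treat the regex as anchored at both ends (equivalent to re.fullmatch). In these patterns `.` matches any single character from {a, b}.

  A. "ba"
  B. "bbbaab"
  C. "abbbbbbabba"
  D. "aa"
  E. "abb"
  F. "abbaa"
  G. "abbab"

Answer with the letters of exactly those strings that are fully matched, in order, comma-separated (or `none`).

none

A → no match
B → no match
C → no match
D → no match
E → no match
F → no match
G → no match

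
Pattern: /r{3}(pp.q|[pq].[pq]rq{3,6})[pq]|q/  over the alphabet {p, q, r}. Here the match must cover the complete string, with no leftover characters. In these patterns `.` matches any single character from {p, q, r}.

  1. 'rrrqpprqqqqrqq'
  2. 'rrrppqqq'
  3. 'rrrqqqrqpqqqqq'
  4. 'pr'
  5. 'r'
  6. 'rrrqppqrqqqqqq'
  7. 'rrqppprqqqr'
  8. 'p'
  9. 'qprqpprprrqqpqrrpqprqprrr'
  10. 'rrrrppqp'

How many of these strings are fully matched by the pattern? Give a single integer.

1

1 → no match
2 → match
3 → no match
4 → no match
5 → no match
6 → no match
7 → no match
8 → no match
9 → no match
10 → no match
Total matched: 1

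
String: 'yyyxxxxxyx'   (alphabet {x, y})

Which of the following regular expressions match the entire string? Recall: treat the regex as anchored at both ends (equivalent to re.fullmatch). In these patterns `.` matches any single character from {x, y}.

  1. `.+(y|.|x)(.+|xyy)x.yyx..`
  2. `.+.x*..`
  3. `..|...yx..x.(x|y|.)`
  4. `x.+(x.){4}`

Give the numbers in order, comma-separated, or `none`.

1 → no match
2 → match
3 → no match
4 → no match — must start with 'x'

2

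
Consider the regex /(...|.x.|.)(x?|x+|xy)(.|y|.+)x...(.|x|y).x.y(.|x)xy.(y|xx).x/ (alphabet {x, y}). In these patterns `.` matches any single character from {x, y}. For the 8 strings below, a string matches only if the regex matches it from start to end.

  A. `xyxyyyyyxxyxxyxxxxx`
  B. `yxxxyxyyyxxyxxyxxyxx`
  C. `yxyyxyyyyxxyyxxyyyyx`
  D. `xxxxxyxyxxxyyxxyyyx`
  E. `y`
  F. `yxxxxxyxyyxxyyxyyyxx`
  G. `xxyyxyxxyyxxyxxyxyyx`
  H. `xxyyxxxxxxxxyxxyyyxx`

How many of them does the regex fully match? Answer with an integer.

A → match
B → no match
C → match
D → no match
E → no match — must end with `x`
F → match
G → match
H → match
Total matched: 5

5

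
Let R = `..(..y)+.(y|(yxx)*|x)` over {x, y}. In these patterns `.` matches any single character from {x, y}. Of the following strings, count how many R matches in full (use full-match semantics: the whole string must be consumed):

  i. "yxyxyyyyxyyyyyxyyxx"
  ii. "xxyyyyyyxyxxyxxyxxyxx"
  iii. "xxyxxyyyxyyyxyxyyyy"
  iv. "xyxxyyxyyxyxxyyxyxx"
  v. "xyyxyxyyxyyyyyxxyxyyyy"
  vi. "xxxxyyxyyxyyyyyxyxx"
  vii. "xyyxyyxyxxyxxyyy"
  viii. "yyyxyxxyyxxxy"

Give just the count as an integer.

6

i → match
ii → match
iii → no match
iv → match
v → match
vi → match
vii → match
viii → no match
Total matched: 6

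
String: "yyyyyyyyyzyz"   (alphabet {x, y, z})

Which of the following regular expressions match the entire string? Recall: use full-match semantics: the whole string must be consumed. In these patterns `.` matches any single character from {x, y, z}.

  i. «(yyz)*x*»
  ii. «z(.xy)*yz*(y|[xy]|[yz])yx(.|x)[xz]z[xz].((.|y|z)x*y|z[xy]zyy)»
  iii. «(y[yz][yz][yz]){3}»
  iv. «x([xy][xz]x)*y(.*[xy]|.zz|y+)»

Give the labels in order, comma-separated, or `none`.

iii

i → no match
ii → no match — must start with "z"
iii → match
iv → no match — must start with "x"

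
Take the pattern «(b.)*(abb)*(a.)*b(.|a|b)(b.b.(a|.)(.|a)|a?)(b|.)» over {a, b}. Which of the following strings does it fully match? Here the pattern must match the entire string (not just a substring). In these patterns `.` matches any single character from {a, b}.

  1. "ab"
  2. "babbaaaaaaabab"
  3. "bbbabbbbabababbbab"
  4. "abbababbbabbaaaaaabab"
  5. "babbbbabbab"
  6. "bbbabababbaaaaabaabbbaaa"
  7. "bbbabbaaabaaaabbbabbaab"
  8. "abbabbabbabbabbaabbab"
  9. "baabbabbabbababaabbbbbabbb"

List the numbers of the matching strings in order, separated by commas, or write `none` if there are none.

3, 5, 7, 8, 9

1 → no match
2 → no match
3 → match
4 → no match
5 → match
6 → no match
7 → match
8 → match
9 → match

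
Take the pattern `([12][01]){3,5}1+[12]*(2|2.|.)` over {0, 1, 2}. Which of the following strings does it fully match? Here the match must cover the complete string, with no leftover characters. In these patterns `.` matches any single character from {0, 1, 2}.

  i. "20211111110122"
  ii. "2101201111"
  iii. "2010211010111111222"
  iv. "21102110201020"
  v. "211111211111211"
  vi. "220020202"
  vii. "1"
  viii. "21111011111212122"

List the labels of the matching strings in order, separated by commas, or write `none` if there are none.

iii, v, viii

i → no match
ii → no match
iii → match
iv → no match
v → match
vi → no match
vii → no match
viii → match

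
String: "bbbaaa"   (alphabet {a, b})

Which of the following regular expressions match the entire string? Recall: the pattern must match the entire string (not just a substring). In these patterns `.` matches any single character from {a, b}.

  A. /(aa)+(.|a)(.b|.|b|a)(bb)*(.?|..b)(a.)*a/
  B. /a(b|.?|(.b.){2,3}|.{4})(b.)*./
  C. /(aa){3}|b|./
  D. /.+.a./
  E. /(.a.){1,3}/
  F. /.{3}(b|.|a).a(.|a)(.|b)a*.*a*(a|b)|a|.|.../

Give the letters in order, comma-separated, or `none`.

A → no match — must start with "aa"
B → no match — must start with "a"
C → no match
D → match
E → no match
F → no match

D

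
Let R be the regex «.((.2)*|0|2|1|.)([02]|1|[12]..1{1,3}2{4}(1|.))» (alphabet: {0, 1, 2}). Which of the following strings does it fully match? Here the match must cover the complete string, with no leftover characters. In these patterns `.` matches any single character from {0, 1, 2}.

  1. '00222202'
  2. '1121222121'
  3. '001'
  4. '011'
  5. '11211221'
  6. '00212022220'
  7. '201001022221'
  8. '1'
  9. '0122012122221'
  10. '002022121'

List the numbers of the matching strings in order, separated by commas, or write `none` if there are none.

1 → no match
2 → match
3 → match
4 → match
5 → no match
6 → no match
7 → no match
8 → no match
9 → no match
10 → no match

2, 3, 4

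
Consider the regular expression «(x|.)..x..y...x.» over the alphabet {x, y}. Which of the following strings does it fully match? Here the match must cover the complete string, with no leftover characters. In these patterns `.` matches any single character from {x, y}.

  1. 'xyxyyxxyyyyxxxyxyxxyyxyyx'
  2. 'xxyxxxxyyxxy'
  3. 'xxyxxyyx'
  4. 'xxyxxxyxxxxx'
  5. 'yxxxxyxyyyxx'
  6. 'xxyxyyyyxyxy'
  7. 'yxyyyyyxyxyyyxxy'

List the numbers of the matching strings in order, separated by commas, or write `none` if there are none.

4, 6

1 → no match
2 → no match
3 → no match
4 → match
5 → no match
6 → match
7 → no match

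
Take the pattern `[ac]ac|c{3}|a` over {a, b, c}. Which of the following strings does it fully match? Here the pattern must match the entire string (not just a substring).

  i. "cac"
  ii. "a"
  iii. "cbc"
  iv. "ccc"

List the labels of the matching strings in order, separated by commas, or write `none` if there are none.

i, ii, iv

i → match
ii → match
iii → no match
iv → match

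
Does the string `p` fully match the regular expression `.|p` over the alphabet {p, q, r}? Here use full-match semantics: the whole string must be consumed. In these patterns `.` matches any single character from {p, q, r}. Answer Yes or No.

Yes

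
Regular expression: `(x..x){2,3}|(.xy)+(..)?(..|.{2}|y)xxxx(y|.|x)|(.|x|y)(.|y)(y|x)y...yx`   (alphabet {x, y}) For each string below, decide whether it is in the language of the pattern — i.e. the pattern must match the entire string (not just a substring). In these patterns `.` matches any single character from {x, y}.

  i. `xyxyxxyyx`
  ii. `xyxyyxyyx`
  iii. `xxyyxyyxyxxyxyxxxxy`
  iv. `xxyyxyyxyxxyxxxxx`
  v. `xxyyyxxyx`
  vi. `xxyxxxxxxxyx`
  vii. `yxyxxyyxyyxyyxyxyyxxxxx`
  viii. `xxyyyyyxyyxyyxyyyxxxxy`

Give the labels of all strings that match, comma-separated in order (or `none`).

i → match
ii → match
iii → match
iv → match
v → match
vi → match
vii → match
viii → no match

i, ii, iii, iv, v, vi, vii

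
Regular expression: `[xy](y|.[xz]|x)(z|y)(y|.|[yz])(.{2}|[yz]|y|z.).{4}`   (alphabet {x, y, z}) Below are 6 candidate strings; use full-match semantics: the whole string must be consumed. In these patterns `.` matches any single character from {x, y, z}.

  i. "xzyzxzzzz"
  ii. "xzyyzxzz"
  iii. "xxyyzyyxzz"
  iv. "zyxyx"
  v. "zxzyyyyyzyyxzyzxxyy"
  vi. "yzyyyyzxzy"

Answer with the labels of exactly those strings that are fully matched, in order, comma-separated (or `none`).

i → no match
ii → no match
iii → match
iv → no match
v → no match
vi → no match

iii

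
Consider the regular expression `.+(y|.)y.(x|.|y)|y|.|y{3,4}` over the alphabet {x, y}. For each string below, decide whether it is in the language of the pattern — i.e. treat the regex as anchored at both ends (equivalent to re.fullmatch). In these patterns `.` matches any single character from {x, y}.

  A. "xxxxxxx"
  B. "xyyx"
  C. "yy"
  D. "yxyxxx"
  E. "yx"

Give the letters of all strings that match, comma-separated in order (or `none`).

A → no match
B → no match
C → no match
D → no match
E → no match

none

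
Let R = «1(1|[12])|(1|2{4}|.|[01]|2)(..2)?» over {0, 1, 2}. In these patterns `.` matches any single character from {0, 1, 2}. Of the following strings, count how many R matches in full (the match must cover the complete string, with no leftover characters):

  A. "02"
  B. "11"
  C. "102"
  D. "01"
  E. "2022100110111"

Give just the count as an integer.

A. "02" → no match
B. "11" → match
C. "102" → no match
D. "01" → no match
E → no match
Total matched: 1

1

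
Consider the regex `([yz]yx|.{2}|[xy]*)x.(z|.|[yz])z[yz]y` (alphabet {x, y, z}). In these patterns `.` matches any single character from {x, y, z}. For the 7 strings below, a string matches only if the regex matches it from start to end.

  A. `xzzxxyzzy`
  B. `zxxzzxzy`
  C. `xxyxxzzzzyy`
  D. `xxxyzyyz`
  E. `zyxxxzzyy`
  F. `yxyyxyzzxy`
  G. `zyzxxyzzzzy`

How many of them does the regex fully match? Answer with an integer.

1

A → no match
B → no match
C → no match
D → no match — must end with `y`
E → match
F → no match
G → no match
Total matched: 1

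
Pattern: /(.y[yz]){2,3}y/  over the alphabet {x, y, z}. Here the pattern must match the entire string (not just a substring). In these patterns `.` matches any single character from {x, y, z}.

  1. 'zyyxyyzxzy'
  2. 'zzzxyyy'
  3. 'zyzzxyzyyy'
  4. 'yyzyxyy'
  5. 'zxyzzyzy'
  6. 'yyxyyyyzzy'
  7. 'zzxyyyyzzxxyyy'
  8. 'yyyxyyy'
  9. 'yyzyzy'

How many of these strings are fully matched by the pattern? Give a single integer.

1 → no match
2 → no match
3 → no match
4 → no match
5 → no match
6 → no match
7 → no match
8 → match
9 → no match
Total matched: 1

1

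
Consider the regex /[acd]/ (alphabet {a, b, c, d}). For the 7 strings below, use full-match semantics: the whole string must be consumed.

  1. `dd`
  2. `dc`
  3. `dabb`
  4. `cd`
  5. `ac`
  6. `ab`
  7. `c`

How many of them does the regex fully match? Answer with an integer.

1

1. `dd` → no match
2. `dc` → no match
3. `dabb` → no match
4. `cd` → no match
5. `ac` → no match
6. `ab` → no match
7. `c` → match
Total matched: 1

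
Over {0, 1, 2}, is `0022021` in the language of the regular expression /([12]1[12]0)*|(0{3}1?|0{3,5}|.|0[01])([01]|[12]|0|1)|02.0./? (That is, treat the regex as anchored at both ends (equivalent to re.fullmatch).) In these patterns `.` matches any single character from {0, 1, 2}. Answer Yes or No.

No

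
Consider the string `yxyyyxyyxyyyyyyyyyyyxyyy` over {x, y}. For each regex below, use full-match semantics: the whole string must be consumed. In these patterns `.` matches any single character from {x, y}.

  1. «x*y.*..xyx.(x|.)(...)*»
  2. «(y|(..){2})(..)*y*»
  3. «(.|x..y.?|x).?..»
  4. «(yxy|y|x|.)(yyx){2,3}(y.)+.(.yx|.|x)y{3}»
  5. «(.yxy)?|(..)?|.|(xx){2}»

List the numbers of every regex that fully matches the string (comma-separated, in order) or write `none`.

2, 4

1 → no match
2 → match
3 → no match
4 → match
5 → no match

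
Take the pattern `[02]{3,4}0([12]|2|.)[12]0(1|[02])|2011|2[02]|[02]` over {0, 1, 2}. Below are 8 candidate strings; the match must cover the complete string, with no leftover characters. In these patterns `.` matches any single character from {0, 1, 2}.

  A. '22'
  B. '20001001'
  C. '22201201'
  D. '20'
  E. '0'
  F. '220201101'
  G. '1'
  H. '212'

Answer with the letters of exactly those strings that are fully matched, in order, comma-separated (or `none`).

A → match
B → no match
C → match
D → match
E → match
F → match
G → no match
H → no match

A, C, D, E, F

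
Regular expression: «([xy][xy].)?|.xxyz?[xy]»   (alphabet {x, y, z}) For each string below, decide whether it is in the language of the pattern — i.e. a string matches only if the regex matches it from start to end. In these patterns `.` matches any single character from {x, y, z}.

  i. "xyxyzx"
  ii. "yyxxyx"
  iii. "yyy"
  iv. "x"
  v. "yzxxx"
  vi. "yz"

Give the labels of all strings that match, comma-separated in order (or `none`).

iii

i. "xyxyzx" → no match
ii. "yyxxyx" → no match
iii. "yyy" → match
iv. "x" → no match
v. "yzxxx" → no match
vi. "yz" → no match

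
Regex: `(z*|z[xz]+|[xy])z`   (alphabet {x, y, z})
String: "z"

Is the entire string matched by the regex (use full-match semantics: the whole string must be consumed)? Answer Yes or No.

Yes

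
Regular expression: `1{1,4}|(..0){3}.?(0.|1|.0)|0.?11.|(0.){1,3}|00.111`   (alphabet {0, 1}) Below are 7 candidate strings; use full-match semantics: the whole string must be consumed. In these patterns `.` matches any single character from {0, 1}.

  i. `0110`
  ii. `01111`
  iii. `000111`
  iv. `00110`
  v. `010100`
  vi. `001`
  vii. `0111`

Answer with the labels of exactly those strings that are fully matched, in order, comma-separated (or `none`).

i → match
ii → match
iii → match
iv → match
v → match
vi → no match
vii → match

i, ii, iii, iv, v, vii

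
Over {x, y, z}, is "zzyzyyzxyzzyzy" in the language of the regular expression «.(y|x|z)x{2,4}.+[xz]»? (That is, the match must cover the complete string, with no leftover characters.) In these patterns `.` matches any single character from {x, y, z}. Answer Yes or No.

No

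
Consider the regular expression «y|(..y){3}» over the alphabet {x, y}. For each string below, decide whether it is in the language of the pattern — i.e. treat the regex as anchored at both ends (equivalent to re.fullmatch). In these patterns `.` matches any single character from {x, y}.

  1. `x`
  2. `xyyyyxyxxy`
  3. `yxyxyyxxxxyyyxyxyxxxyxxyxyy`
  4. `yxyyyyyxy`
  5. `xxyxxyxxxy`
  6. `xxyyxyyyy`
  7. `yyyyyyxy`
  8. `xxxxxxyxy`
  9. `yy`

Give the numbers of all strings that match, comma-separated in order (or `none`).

1 → no match — must end with `y`
2 → no match
3 → no match
4 → match
5 → no match
6 → match
7 → no match
8 → no match
9 → no match

4, 6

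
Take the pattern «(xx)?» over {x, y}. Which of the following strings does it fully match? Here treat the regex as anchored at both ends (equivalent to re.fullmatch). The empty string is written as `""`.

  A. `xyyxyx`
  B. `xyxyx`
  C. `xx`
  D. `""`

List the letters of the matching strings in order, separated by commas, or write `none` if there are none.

A. `xyyxyx` → no match
B. `xyxyx` → no match
C. `xx` → match
D. `""` → match

C, D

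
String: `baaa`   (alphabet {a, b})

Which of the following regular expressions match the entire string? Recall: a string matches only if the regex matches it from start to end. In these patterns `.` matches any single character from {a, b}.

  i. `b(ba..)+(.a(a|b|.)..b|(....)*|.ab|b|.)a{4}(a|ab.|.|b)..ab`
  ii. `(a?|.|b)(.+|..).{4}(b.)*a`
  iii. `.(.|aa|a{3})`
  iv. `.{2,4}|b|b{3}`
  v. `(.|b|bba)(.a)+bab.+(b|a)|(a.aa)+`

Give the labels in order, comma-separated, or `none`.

iii, iv

i → no match — must start with `bba`
ii → no match
iii → match
iv → match
v → no match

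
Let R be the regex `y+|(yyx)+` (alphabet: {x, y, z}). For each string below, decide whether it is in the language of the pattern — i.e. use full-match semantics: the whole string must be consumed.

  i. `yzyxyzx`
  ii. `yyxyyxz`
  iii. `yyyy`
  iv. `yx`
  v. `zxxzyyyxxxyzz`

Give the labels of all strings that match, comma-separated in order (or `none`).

iii

i. `yzyxyzx` → no match
ii. `yyxyyxz` → no match
iii. `yyyy` → match
iv. `yx` → no match
v → no match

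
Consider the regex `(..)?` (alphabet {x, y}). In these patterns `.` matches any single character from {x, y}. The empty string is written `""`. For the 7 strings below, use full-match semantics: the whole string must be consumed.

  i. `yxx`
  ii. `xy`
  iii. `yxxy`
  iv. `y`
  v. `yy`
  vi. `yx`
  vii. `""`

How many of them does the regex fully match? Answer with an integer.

i → no match
ii → match
iii → no match
iv → no match
v → match
vi → match
vii → match
Total matched: 4

4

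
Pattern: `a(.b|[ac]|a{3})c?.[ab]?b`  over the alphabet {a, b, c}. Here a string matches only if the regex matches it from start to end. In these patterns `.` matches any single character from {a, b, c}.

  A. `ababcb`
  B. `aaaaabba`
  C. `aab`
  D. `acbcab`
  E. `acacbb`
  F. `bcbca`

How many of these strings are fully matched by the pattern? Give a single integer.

A → no match
B → no match — must end with `b`
C → no match
D → match
E → no match
F → no match — must start with `a`
Total matched: 1

1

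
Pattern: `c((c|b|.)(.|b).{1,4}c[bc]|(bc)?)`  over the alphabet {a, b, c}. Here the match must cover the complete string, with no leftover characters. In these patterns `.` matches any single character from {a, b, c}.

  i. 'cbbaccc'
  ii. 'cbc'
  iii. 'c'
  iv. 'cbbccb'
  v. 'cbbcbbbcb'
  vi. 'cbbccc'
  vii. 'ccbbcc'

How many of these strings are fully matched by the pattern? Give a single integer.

i. 'cbbaccc' → match
ii. 'cbc' → match
iii. 'c' → match
iv. 'cbbccb' → match
v. 'cbbcbbbcb' → match
vi. 'cbbccc' → match
vii. 'ccbbcc' → match
Total matched: 7

7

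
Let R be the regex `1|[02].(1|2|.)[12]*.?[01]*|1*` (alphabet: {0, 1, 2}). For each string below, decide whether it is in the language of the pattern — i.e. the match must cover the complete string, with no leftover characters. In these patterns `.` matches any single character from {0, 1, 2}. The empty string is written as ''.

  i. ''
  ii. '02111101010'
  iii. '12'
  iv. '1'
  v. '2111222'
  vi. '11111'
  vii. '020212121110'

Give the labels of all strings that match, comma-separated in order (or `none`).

i, ii, iv, v, vi, vii

i. '' → match
ii. '02111101010' → match
iii. '12' → no match
iv. '1' → match
v. '2111222' → match
vi. '11111' → match
vii. '020212121110' → match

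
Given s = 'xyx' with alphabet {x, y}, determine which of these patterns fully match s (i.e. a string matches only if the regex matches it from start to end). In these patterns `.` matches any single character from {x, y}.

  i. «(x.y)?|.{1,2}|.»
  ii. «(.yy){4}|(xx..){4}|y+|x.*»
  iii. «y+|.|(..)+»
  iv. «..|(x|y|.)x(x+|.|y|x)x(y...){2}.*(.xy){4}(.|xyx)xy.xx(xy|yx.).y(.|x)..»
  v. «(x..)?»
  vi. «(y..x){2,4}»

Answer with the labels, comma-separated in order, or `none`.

ii, v

i → no match
ii → match
iii → no match
iv → no match
v → match
vi → no match — must start with 'y'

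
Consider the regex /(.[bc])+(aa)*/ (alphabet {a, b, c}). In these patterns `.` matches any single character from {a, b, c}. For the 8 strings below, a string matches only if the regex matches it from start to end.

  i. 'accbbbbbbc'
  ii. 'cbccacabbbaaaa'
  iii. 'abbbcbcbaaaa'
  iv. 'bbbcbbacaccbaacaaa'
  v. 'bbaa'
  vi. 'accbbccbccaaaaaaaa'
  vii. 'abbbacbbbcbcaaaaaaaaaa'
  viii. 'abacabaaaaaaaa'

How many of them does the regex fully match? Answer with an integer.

i → match
ii → match
iii → match
iv → no match
v → match
vi → match
vii → match
viii → match
Total matched: 7

7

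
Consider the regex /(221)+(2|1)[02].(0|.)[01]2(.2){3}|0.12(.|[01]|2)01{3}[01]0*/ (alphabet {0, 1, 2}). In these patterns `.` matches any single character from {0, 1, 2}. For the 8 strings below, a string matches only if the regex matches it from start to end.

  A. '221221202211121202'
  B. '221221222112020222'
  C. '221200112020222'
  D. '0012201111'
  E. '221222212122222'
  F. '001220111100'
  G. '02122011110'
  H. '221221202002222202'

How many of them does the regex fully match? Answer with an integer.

7

A → no match
B → match
C → match
D → match
E → match
F → match
G → match
H → match
Total matched: 7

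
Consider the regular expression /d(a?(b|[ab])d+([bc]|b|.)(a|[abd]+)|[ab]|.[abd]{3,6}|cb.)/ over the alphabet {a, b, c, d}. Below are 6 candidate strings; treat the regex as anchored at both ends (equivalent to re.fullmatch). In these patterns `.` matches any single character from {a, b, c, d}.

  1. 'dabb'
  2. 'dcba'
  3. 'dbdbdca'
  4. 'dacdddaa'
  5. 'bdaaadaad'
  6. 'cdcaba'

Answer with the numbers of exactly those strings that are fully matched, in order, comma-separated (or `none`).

1. 'dabb' → no match
2. 'dcba' → match
3. 'dbdbdca' → no match
4. 'dacdddaa' → no match
5. 'bdaaadaad' → no match — must start with 'd'
6. 'cdcaba' → no match — must start with 'd'

2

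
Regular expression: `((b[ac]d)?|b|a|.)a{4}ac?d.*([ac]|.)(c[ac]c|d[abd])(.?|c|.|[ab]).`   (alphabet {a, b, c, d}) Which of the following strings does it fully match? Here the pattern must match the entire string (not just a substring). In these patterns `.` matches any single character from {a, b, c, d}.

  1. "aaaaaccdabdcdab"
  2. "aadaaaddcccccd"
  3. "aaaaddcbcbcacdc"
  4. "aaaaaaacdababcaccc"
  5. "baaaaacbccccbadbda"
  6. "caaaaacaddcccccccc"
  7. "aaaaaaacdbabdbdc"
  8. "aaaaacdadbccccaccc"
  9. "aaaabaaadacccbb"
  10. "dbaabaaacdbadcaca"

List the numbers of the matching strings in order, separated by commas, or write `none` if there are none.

8

1 → no match
2 → no match
3 → no match
4 → no match
5 → no match
6 → no match
7 → no match
8 → match
9 → no match
10 → no match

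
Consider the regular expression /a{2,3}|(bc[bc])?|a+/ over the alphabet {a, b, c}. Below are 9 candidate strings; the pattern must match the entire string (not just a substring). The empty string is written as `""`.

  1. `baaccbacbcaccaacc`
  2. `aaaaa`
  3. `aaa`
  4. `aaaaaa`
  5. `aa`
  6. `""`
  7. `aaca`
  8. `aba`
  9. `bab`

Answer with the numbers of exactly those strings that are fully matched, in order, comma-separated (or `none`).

1 → no match
2. `aaaaa` → match
3. `aaa` → match
4. `aaaaaa` → match
5. `aa` → match
6. `""` → match
7. `aaca` → no match
8. `aba` → no match
9. `bab` → no match

2, 3, 4, 5, 6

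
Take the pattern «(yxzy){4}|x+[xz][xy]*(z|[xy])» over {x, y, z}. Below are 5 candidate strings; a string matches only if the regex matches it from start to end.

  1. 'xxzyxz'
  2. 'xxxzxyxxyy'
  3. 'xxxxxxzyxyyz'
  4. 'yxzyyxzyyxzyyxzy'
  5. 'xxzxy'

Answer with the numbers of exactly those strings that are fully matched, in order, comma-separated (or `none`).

1, 2, 3, 4, 5

1 → match
2 → match
3 → match
4 → match
5 → match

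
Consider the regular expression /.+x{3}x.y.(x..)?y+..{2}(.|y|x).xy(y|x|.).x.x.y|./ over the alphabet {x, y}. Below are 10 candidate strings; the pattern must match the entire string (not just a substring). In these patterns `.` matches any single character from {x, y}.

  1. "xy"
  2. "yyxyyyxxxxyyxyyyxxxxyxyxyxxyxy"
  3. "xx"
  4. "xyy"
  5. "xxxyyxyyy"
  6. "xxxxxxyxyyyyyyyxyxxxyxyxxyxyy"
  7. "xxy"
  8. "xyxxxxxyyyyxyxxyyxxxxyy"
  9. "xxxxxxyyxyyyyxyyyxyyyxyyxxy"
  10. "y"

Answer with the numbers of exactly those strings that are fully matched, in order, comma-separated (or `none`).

1. "xy" → no match
2 → no match
3. "xx" → no match
4. "xyy" → no match
5. "xxxyyxyyy" → no match
6 → no match
7. "xxy" → no match
8 → no match
9 → no match
10. "y" → match

10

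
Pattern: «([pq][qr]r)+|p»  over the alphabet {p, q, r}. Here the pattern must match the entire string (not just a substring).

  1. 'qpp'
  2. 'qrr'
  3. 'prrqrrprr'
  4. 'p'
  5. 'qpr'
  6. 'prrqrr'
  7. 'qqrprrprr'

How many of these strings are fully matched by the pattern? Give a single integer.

1 → no match
2 → match
3 → match
4 → match
5 → no match
6 → match
7 → match
Total matched: 5

5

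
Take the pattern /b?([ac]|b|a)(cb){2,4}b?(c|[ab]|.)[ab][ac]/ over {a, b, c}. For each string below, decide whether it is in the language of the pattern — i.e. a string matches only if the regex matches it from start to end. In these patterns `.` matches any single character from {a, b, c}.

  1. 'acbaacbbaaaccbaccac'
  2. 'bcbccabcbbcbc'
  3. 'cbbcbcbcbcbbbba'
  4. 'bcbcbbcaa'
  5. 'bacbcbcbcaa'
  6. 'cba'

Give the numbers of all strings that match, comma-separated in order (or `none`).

4, 5

1 → no match
2 → no match
3 → no match
4 → match
5 → match
6 → no match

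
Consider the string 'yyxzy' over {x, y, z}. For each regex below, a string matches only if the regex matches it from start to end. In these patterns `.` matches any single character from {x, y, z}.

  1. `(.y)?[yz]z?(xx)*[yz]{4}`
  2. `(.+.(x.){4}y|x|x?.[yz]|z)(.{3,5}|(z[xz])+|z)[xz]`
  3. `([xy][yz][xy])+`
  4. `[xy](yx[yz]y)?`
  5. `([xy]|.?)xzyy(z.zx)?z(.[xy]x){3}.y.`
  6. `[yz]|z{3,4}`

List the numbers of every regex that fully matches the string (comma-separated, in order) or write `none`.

4

1 → no match
2 → no match
3 → no match
4 → match
5 → no match
6 → no match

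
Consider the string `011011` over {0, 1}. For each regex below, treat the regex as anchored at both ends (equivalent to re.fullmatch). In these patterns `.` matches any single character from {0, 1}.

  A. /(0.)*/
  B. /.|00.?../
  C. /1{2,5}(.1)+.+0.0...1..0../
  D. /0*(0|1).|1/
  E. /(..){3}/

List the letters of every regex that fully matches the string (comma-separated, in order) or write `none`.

E

A → no match
B → no match
C → no match — must start with `1`
D → no match
E → match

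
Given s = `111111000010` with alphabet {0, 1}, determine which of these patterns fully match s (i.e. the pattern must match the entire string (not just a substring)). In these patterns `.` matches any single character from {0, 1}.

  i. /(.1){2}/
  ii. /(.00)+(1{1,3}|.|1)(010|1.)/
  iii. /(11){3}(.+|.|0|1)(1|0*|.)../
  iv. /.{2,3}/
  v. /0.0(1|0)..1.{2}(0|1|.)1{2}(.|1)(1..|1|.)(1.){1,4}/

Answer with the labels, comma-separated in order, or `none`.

i → no match — must end with `1`
ii → no match
iii → match
iv → no match
v → no match — must start with `0`

iii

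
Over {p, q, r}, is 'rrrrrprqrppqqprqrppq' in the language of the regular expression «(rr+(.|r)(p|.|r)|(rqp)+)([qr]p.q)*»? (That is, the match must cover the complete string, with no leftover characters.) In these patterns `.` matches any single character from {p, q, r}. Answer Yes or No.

Yes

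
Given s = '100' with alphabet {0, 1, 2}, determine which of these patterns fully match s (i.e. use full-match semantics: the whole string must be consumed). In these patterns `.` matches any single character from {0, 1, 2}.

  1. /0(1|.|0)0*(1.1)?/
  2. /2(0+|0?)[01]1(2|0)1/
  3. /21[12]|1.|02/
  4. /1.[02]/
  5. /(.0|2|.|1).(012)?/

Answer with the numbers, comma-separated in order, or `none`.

4, 5

1 → no match — must start with '0'
2 → no match — must start with '2'
3 → no match
4 → match
5 → match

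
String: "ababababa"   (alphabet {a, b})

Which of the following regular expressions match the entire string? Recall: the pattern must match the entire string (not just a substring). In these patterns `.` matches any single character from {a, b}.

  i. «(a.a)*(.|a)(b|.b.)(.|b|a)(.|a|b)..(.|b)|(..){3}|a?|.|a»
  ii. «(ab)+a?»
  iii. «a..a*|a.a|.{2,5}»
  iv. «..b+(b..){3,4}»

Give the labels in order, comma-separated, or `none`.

i → no match
ii → match
iii → no match
iv → no match

ii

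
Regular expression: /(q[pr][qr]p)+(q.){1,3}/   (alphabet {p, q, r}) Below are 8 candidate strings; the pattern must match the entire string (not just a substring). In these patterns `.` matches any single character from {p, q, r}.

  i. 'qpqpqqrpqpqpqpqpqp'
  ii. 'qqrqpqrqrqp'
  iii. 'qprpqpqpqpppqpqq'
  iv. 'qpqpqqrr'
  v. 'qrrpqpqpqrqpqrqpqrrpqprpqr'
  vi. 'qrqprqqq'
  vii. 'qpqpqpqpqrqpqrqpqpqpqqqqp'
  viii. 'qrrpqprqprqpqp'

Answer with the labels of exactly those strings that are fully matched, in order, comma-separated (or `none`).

v

i → no match
ii. 'qqrqpqrqrqp' → no match
iii → no match
iv. 'qpqpqqrr' → no match
v → match
vi. 'qrqprqqq' → no match
vii → no match
viii → no match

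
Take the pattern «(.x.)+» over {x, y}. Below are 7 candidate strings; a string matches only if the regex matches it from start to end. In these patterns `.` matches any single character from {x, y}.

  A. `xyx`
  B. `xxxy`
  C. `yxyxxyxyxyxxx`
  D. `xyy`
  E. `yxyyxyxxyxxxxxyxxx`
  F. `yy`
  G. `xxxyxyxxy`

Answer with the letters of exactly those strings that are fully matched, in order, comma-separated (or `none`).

A. `xyx` → no match
B. `xxxy` → no match
C → no match
D. `xyy` → no match
E → match
F. `yy` → no match
G. `xxxyxyxxy` → match

E, G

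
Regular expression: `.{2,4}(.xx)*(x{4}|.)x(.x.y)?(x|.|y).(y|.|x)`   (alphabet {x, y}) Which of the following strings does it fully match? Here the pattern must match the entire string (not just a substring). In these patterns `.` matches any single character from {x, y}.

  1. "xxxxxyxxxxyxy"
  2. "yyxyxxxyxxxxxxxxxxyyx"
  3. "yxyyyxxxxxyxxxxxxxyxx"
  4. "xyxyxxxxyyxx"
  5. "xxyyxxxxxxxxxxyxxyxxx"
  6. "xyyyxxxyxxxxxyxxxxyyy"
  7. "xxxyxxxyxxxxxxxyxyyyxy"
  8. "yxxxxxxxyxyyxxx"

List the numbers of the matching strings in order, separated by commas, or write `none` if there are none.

1 → match
2 → match
3 → match
4. "xyxyxxxxyyxx" → match
5 → match
6 → match
7 → match
8 → match

1, 2, 3, 4, 5, 6, 7, 8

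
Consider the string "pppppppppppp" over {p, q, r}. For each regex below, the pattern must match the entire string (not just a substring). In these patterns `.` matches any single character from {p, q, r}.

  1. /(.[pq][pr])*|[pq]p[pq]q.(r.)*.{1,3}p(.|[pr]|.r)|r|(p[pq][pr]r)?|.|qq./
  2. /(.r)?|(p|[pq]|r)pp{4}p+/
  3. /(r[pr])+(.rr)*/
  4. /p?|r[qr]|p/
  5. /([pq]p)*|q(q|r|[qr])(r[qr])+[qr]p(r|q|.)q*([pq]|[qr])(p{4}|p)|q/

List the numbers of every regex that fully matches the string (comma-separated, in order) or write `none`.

1, 2, 5

1 → match
2 → match
3 → no match — must start with "r"
4 → no match
5 → match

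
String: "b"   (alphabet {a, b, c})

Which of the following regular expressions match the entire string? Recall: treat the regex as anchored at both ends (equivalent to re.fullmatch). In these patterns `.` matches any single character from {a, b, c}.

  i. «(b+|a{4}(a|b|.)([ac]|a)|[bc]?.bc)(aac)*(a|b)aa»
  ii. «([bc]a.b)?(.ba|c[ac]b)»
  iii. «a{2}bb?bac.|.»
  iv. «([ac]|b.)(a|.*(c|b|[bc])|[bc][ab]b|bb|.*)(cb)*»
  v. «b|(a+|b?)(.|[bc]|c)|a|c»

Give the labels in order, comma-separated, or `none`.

iii, v

i → no match — must end with "aa"
ii → no match
iii → match
iv → no match
v → match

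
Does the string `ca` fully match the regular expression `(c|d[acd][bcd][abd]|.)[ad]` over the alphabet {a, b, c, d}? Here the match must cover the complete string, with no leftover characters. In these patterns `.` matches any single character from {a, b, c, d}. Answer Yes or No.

Yes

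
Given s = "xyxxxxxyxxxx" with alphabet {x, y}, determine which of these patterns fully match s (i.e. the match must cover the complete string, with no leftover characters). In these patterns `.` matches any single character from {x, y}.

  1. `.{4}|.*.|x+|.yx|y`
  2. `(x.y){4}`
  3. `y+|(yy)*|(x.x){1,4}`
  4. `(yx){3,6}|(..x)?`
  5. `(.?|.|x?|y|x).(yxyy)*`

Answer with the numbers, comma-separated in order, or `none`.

1 → match
2 → no match — must end with "y"
3 → match
4 → no match
5 → no match

1, 3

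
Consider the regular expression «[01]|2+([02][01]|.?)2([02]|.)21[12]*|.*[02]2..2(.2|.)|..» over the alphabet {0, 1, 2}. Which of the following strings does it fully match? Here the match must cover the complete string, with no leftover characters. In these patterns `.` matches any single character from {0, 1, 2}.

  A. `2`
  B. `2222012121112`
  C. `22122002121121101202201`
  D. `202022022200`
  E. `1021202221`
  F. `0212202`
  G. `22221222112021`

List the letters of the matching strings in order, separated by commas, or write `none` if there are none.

A. `2` → no match
B → match
C → no match
D. `202022022200` → no match
E. `1021202221` → no match
F. `0212202` → match
G → no match

B, F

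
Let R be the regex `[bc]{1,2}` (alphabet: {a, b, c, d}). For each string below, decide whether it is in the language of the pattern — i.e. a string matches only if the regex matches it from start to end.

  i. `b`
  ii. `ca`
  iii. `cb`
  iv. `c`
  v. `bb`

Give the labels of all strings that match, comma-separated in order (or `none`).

i. `b` → match
ii. `ca` → no match
iii. `cb` → match
iv. `c` → match
v. `bb` → match

i, iii, iv, v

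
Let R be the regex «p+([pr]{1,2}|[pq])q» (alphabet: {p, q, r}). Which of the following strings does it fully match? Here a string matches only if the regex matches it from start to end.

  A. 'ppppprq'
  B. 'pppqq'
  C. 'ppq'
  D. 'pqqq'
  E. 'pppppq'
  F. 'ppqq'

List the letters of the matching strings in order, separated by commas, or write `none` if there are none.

A, B, C, E, F

A. 'ppppprq' → match
B. 'pppqq' → match
C. 'ppq' → match
D. 'pqqq' → no match
E. 'pppppq' → match
F. 'ppqq' → match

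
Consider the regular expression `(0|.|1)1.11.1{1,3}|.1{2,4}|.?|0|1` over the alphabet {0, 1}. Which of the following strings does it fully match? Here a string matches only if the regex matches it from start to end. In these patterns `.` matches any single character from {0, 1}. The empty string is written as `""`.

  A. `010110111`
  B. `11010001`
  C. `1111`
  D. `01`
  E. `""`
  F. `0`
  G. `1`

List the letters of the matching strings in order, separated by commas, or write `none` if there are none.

A, C, E, F, G

A → match
B → no match
C → match
D → no match
E → match
F → match
G → match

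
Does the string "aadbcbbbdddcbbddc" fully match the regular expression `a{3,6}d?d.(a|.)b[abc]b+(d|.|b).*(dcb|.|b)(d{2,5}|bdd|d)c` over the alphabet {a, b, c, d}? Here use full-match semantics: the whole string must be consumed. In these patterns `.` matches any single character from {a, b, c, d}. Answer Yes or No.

No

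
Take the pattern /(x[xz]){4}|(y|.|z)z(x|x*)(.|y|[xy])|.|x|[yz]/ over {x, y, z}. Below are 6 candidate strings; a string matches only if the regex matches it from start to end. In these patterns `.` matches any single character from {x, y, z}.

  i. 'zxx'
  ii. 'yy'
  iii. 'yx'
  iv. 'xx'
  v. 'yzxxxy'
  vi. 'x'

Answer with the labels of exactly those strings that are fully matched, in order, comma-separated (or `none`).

i → no match
ii → no match
iii → no match
iv → no match
v → match
vi → match

v, vi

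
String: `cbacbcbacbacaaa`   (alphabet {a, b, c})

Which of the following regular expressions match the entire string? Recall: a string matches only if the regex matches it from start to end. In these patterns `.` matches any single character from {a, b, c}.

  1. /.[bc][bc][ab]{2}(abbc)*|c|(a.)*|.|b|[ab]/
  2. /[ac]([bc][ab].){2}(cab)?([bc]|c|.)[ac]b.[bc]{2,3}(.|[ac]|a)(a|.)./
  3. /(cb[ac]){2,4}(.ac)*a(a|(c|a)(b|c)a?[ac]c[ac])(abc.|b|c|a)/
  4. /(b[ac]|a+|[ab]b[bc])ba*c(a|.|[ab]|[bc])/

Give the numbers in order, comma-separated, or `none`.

1 → no match
2 → no match
3 → match
4 → no match

3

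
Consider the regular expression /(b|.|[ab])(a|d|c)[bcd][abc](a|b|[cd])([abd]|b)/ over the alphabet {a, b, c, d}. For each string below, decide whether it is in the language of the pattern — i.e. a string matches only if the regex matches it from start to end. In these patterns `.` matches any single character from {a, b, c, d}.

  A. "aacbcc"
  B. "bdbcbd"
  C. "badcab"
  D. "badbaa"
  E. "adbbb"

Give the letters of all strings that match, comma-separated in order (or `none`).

A → no match
B → match
C → match
D → match
E → no match

B, C, D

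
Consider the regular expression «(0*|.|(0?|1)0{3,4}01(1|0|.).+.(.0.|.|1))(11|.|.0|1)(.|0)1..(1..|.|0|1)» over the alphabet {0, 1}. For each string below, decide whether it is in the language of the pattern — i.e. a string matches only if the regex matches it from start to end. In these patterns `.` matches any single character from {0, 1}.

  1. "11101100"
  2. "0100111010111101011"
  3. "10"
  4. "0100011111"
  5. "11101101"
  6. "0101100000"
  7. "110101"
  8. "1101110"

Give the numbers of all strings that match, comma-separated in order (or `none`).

1 → match
2 → no match
3 → no match
4 → no match
5 → match
6 → no match
7 → no match
8 → match

1, 5, 8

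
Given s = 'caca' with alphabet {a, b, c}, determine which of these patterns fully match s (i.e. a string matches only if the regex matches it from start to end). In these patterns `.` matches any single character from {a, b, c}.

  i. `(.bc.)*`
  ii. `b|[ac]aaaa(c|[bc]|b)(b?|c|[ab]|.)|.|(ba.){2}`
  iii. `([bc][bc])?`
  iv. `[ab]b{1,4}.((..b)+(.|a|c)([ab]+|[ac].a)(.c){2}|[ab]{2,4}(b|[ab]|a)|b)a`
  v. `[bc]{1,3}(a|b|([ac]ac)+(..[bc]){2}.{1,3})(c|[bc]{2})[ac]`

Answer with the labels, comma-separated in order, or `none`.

v

i → no match
ii → no match
iii → no match
iv → no match
v → match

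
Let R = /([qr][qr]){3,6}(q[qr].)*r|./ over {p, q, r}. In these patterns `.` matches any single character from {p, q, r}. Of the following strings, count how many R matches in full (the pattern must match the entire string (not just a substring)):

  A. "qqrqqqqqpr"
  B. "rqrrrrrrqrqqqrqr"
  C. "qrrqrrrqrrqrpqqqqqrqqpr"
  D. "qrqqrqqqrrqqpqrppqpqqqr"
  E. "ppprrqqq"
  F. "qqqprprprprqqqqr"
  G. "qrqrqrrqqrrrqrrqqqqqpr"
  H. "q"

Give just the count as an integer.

A → match
B → match
C → match
D → no match
E → no match
F → no match
G → match
H → match
Total matched: 5

5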